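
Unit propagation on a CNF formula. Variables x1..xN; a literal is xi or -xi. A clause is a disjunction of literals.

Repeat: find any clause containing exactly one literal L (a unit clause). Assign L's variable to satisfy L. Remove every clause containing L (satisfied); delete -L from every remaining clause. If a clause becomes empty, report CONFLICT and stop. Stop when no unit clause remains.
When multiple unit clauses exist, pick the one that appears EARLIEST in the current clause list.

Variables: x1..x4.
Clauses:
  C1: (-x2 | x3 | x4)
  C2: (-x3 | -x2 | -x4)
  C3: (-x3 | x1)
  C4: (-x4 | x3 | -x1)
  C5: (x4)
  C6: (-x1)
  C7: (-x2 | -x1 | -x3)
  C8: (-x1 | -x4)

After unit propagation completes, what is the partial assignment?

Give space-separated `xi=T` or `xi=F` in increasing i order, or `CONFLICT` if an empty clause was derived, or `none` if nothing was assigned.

Answer: x1=F x3=F x4=T

Derivation:
unit clause [4] forces x4=T; simplify:
  drop -4 from [-3, -2, -4] -> [-3, -2]
  drop -4 from [-4, 3, -1] -> [3, -1]
  drop -4 from [-1, -4] -> [-1]
  satisfied 2 clause(s); 6 remain; assigned so far: [4]
unit clause [-1] forces x1=F; simplify:
  drop 1 from [-3, 1] -> [-3]
  satisfied 4 clause(s); 2 remain; assigned so far: [1, 4]
unit clause [-3] forces x3=F; simplify:
  satisfied 2 clause(s); 0 remain; assigned so far: [1, 3, 4]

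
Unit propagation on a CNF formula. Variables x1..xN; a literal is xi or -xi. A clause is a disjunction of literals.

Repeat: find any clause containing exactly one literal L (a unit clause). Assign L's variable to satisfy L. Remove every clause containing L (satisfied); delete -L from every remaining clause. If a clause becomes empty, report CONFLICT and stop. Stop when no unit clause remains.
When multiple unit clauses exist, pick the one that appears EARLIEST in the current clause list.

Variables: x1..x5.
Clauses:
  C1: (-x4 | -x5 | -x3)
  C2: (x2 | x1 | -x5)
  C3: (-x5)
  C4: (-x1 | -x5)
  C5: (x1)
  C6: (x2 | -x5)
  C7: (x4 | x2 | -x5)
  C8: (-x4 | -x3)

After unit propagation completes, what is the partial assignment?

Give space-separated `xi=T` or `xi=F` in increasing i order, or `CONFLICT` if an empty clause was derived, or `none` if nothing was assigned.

Answer: x1=T x5=F

Derivation:
unit clause [-5] forces x5=F; simplify:
  satisfied 6 clause(s); 2 remain; assigned so far: [5]
unit clause [1] forces x1=T; simplify:
  satisfied 1 clause(s); 1 remain; assigned so far: [1, 5]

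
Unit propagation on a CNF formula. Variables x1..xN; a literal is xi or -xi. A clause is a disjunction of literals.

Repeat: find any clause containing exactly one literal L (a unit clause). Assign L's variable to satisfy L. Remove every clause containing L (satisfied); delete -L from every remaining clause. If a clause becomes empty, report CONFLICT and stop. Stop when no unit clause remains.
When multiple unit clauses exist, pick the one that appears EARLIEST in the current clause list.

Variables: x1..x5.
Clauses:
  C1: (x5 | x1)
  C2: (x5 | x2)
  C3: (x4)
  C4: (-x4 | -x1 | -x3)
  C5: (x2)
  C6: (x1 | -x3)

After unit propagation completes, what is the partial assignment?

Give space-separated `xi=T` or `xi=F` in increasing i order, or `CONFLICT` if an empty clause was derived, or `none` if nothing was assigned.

unit clause [4] forces x4=T; simplify:
  drop -4 from [-4, -1, -3] -> [-1, -3]
  satisfied 1 clause(s); 5 remain; assigned so far: [4]
unit clause [2] forces x2=T; simplify:
  satisfied 2 clause(s); 3 remain; assigned so far: [2, 4]

Answer: x2=T x4=T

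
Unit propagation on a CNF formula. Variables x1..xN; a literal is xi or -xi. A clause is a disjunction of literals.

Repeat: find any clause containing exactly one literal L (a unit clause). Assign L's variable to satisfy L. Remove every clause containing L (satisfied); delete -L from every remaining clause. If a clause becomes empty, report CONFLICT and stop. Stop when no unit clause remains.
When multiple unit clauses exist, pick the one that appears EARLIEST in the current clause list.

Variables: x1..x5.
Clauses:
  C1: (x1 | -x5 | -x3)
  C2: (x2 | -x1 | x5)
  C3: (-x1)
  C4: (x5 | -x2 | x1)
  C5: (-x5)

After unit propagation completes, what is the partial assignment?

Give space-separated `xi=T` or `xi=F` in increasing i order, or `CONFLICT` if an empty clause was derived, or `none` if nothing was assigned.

Answer: x1=F x2=F x5=F

Derivation:
unit clause [-1] forces x1=F; simplify:
  drop 1 from [1, -5, -3] -> [-5, -3]
  drop 1 from [5, -2, 1] -> [5, -2]
  satisfied 2 clause(s); 3 remain; assigned so far: [1]
unit clause [-5] forces x5=F; simplify:
  drop 5 from [5, -2] -> [-2]
  satisfied 2 clause(s); 1 remain; assigned so far: [1, 5]
unit clause [-2] forces x2=F; simplify:
  satisfied 1 clause(s); 0 remain; assigned so far: [1, 2, 5]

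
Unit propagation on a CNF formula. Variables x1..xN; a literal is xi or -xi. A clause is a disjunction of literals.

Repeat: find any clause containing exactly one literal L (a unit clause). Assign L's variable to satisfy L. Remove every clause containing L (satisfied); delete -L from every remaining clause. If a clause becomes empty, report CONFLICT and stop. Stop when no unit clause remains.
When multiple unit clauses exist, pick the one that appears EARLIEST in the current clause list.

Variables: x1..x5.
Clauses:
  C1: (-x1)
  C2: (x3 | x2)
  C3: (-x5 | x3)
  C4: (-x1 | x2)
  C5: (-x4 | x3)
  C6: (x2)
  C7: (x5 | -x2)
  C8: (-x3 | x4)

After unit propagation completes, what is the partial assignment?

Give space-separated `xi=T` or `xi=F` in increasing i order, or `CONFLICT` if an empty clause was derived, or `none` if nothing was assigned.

Answer: x1=F x2=T x3=T x4=T x5=T

Derivation:
unit clause [-1] forces x1=F; simplify:
  satisfied 2 clause(s); 6 remain; assigned so far: [1]
unit clause [2] forces x2=T; simplify:
  drop -2 from [5, -2] -> [5]
  satisfied 2 clause(s); 4 remain; assigned so far: [1, 2]
unit clause [5] forces x5=T; simplify:
  drop -5 from [-5, 3] -> [3]
  satisfied 1 clause(s); 3 remain; assigned so far: [1, 2, 5]
unit clause [3] forces x3=T; simplify:
  drop -3 from [-3, 4] -> [4]
  satisfied 2 clause(s); 1 remain; assigned so far: [1, 2, 3, 5]
unit clause [4] forces x4=T; simplify:
  satisfied 1 clause(s); 0 remain; assigned so far: [1, 2, 3, 4, 5]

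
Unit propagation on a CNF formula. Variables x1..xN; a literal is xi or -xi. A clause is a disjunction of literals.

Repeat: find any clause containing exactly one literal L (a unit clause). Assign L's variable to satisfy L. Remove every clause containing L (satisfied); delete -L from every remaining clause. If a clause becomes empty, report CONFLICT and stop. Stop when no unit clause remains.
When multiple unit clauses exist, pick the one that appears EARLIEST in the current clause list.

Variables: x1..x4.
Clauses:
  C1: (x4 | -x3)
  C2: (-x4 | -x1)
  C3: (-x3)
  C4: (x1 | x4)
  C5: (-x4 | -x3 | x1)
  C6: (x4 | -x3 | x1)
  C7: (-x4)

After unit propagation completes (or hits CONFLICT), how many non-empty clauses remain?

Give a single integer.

Answer: 0

Derivation:
unit clause [-3] forces x3=F; simplify:
  satisfied 4 clause(s); 3 remain; assigned so far: [3]
unit clause [-4] forces x4=F; simplify:
  drop 4 from [1, 4] -> [1]
  satisfied 2 clause(s); 1 remain; assigned so far: [3, 4]
unit clause [1] forces x1=T; simplify:
  satisfied 1 clause(s); 0 remain; assigned so far: [1, 3, 4]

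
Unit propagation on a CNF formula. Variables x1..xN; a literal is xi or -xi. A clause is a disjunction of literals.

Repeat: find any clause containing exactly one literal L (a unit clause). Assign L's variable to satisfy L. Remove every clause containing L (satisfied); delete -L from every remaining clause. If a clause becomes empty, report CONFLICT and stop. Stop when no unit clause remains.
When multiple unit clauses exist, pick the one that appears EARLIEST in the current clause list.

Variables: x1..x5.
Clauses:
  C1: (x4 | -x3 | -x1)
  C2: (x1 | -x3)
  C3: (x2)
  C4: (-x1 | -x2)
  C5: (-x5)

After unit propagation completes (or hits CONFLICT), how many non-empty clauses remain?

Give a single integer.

Answer: 0

Derivation:
unit clause [2] forces x2=T; simplify:
  drop -2 from [-1, -2] -> [-1]
  satisfied 1 clause(s); 4 remain; assigned so far: [2]
unit clause [-1] forces x1=F; simplify:
  drop 1 from [1, -3] -> [-3]
  satisfied 2 clause(s); 2 remain; assigned so far: [1, 2]
unit clause [-3] forces x3=F; simplify:
  satisfied 1 clause(s); 1 remain; assigned so far: [1, 2, 3]
unit clause [-5] forces x5=F; simplify:
  satisfied 1 clause(s); 0 remain; assigned so far: [1, 2, 3, 5]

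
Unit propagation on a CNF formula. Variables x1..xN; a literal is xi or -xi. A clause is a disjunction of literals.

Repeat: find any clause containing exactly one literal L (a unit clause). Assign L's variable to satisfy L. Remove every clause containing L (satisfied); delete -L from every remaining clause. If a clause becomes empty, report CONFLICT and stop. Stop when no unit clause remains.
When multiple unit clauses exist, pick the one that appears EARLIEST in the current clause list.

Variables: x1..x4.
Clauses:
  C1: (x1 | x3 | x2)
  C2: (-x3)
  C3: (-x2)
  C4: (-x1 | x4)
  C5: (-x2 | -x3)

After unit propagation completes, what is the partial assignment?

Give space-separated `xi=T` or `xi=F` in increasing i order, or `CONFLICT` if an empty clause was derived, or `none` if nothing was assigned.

Answer: x1=T x2=F x3=F x4=T

Derivation:
unit clause [-3] forces x3=F; simplify:
  drop 3 from [1, 3, 2] -> [1, 2]
  satisfied 2 clause(s); 3 remain; assigned so far: [3]
unit clause [-2] forces x2=F; simplify:
  drop 2 from [1, 2] -> [1]
  satisfied 1 clause(s); 2 remain; assigned so far: [2, 3]
unit clause [1] forces x1=T; simplify:
  drop -1 from [-1, 4] -> [4]
  satisfied 1 clause(s); 1 remain; assigned so far: [1, 2, 3]
unit clause [4] forces x4=T; simplify:
  satisfied 1 clause(s); 0 remain; assigned so far: [1, 2, 3, 4]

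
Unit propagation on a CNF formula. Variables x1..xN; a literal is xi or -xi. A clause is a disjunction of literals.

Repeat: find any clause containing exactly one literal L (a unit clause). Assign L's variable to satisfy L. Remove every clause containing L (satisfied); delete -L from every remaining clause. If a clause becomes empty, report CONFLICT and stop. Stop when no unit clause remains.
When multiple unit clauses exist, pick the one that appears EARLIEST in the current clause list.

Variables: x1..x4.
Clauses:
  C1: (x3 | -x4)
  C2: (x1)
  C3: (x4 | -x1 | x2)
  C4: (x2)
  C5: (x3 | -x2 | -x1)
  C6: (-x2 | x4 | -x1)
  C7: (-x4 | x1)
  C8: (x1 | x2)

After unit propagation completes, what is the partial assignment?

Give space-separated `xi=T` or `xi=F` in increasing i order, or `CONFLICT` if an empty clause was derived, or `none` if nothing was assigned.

unit clause [1] forces x1=T; simplify:
  drop -1 from [4, -1, 2] -> [4, 2]
  drop -1 from [3, -2, -1] -> [3, -2]
  drop -1 from [-2, 4, -1] -> [-2, 4]
  satisfied 3 clause(s); 5 remain; assigned so far: [1]
unit clause [2] forces x2=T; simplify:
  drop -2 from [3, -2] -> [3]
  drop -2 from [-2, 4] -> [4]
  satisfied 2 clause(s); 3 remain; assigned so far: [1, 2]
unit clause [3] forces x3=T; simplify:
  satisfied 2 clause(s); 1 remain; assigned so far: [1, 2, 3]
unit clause [4] forces x4=T; simplify:
  satisfied 1 clause(s); 0 remain; assigned so far: [1, 2, 3, 4]

Answer: x1=T x2=T x3=T x4=T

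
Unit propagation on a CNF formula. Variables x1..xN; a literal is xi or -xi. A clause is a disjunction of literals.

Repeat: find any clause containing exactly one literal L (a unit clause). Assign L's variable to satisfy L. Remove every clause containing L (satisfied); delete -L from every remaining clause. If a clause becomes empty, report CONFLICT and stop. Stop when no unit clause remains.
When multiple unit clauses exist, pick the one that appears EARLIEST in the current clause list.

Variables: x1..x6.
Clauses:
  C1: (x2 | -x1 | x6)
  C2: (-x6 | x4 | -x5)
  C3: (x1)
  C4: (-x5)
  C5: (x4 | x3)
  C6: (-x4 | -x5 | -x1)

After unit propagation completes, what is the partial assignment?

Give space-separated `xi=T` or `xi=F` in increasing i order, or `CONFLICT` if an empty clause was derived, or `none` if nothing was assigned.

unit clause [1] forces x1=T; simplify:
  drop -1 from [2, -1, 6] -> [2, 6]
  drop -1 from [-4, -5, -1] -> [-4, -5]
  satisfied 1 clause(s); 5 remain; assigned so far: [1]
unit clause [-5] forces x5=F; simplify:
  satisfied 3 clause(s); 2 remain; assigned so far: [1, 5]

Answer: x1=T x5=F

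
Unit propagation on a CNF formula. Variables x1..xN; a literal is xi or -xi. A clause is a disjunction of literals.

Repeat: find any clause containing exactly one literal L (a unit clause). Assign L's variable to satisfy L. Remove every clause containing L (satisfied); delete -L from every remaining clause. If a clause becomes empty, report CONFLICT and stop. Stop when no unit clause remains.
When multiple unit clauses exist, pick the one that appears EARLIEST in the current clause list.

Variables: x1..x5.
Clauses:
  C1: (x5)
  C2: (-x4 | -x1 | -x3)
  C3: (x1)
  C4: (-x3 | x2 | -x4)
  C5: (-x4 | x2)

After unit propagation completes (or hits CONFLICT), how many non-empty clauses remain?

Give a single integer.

unit clause [5] forces x5=T; simplify:
  satisfied 1 clause(s); 4 remain; assigned so far: [5]
unit clause [1] forces x1=T; simplify:
  drop -1 from [-4, -1, -3] -> [-4, -3]
  satisfied 1 clause(s); 3 remain; assigned so far: [1, 5]

Answer: 3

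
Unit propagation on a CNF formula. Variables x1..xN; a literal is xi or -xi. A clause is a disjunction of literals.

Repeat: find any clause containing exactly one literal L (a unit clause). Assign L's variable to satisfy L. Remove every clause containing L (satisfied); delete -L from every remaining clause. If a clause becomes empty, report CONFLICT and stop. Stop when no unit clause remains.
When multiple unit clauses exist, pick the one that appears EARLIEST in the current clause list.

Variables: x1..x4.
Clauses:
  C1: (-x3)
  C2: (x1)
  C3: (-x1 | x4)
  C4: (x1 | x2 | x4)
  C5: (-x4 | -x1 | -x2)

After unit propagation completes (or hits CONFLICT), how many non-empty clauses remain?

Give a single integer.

unit clause [-3] forces x3=F; simplify:
  satisfied 1 clause(s); 4 remain; assigned so far: [3]
unit clause [1] forces x1=T; simplify:
  drop -1 from [-1, 4] -> [4]
  drop -1 from [-4, -1, -2] -> [-4, -2]
  satisfied 2 clause(s); 2 remain; assigned so far: [1, 3]
unit clause [4] forces x4=T; simplify:
  drop -4 from [-4, -2] -> [-2]
  satisfied 1 clause(s); 1 remain; assigned so far: [1, 3, 4]
unit clause [-2] forces x2=F; simplify:
  satisfied 1 clause(s); 0 remain; assigned so far: [1, 2, 3, 4]

Answer: 0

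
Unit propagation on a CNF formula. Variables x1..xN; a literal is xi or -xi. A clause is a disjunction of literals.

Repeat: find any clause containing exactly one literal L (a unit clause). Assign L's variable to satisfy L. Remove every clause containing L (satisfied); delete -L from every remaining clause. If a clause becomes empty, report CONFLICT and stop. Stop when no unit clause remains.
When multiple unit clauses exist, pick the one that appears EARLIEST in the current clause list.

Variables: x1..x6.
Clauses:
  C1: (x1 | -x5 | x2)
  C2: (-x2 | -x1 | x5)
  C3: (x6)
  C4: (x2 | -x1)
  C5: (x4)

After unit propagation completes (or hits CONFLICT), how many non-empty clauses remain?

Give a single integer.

unit clause [6] forces x6=T; simplify:
  satisfied 1 clause(s); 4 remain; assigned so far: [6]
unit clause [4] forces x4=T; simplify:
  satisfied 1 clause(s); 3 remain; assigned so far: [4, 6]

Answer: 3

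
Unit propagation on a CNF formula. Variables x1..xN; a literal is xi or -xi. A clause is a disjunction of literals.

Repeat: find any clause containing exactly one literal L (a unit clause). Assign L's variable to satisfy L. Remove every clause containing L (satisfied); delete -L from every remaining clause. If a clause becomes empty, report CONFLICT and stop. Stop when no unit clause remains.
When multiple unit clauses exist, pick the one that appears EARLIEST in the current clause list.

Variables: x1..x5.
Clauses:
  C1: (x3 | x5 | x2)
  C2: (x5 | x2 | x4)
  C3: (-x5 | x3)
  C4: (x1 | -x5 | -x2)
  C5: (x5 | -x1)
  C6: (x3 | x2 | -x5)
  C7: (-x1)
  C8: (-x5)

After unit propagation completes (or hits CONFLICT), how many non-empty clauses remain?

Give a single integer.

unit clause [-1] forces x1=F; simplify:
  drop 1 from [1, -5, -2] -> [-5, -2]
  satisfied 2 clause(s); 6 remain; assigned so far: [1]
unit clause [-5] forces x5=F; simplify:
  drop 5 from [3, 5, 2] -> [3, 2]
  drop 5 from [5, 2, 4] -> [2, 4]
  satisfied 4 clause(s); 2 remain; assigned so far: [1, 5]

Answer: 2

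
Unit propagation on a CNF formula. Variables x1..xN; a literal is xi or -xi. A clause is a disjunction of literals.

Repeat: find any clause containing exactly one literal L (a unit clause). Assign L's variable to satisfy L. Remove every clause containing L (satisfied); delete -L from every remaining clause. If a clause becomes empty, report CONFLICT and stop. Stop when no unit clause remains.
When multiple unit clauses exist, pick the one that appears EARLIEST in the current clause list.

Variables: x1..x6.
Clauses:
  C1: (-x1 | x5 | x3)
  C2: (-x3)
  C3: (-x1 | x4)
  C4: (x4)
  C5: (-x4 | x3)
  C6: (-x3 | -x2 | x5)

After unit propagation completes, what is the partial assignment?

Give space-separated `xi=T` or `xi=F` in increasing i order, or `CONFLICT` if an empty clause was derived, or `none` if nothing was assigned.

Answer: CONFLICT

Derivation:
unit clause [-3] forces x3=F; simplify:
  drop 3 from [-1, 5, 3] -> [-1, 5]
  drop 3 from [-4, 3] -> [-4]
  satisfied 2 clause(s); 4 remain; assigned so far: [3]
unit clause [4] forces x4=T; simplify:
  drop -4 from [-4] -> [] (empty!)
  satisfied 2 clause(s); 2 remain; assigned so far: [3, 4]
CONFLICT (empty clause)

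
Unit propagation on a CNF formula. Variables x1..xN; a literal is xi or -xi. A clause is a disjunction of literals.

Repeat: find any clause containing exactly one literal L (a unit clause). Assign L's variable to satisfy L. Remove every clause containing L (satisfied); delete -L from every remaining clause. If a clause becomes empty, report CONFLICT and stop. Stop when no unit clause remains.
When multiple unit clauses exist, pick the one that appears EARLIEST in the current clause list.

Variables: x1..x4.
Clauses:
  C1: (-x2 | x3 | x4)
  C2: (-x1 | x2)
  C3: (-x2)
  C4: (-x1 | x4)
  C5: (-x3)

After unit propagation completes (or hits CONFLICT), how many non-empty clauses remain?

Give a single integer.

unit clause [-2] forces x2=F; simplify:
  drop 2 from [-1, 2] -> [-1]
  satisfied 2 clause(s); 3 remain; assigned so far: [2]
unit clause [-1] forces x1=F; simplify:
  satisfied 2 clause(s); 1 remain; assigned so far: [1, 2]
unit clause [-3] forces x3=F; simplify:
  satisfied 1 clause(s); 0 remain; assigned so far: [1, 2, 3]

Answer: 0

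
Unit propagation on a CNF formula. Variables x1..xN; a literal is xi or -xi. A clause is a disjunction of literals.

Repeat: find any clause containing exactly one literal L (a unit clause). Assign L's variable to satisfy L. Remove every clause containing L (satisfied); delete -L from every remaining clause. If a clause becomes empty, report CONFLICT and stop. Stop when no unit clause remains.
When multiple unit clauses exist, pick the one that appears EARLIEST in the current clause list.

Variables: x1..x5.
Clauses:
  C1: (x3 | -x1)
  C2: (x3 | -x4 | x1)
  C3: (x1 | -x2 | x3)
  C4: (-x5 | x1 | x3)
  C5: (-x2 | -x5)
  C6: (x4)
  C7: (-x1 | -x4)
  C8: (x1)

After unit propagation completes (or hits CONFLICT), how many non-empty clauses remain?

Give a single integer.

unit clause [4] forces x4=T; simplify:
  drop -4 from [3, -4, 1] -> [3, 1]
  drop -4 from [-1, -4] -> [-1]
  satisfied 1 clause(s); 7 remain; assigned so far: [4]
unit clause [-1] forces x1=F; simplify:
  drop 1 from [3, 1] -> [3]
  drop 1 from [1, -2, 3] -> [-2, 3]
  drop 1 from [-5, 1, 3] -> [-5, 3]
  drop 1 from [1] -> [] (empty!)
  satisfied 2 clause(s); 5 remain; assigned so far: [1, 4]
CONFLICT (empty clause)

Answer: 4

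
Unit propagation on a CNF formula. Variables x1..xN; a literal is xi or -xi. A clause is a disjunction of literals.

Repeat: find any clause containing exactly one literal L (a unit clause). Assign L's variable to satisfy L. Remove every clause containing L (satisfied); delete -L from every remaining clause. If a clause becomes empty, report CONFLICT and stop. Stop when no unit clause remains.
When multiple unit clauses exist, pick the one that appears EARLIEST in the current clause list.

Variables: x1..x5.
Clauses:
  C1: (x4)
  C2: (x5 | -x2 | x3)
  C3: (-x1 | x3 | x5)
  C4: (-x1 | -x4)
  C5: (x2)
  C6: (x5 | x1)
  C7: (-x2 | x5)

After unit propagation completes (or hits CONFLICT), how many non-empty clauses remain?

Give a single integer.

unit clause [4] forces x4=T; simplify:
  drop -4 from [-1, -4] -> [-1]
  satisfied 1 clause(s); 6 remain; assigned so far: [4]
unit clause [-1] forces x1=F; simplify:
  drop 1 from [5, 1] -> [5]
  satisfied 2 clause(s); 4 remain; assigned so far: [1, 4]
unit clause [2] forces x2=T; simplify:
  drop -2 from [5, -2, 3] -> [5, 3]
  drop -2 from [-2, 5] -> [5]
  satisfied 1 clause(s); 3 remain; assigned so far: [1, 2, 4]
unit clause [5] forces x5=T; simplify:
  satisfied 3 clause(s); 0 remain; assigned so far: [1, 2, 4, 5]

Answer: 0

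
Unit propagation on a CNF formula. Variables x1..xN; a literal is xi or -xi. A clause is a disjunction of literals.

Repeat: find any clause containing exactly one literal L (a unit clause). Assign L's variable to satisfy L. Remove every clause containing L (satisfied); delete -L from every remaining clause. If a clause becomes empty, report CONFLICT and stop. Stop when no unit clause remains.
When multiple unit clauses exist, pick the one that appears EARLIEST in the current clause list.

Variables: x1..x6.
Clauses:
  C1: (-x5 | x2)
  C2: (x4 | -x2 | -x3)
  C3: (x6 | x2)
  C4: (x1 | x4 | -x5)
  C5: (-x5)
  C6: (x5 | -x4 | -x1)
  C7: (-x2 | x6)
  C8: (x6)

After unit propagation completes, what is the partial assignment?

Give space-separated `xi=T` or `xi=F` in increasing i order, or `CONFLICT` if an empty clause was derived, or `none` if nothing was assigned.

Answer: x5=F x6=T

Derivation:
unit clause [-5] forces x5=F; simplify:
  drop 5 from [5, -4, -1] -> [-4, -1]
  satisfied 3 clause(s); 5 remain; assigned so far: [5]
unit clause [6] forces x6=T; simplify:
  satisfied 3 clause(s); 2 remain; assigned so far: [5, 6]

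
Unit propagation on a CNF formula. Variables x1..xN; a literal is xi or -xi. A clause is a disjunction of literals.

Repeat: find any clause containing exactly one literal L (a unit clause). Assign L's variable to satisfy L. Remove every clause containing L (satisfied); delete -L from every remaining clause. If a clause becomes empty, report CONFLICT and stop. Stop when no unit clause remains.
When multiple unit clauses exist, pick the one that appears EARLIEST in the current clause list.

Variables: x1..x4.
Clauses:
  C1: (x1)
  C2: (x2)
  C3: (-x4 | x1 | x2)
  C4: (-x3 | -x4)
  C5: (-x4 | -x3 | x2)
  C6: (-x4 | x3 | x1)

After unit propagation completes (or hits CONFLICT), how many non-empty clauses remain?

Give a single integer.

unit clause [1] forces x1=T; simplify:
  satisfied 3 clause(s); 3 remain; assigned so far: [1]
unit clause [2] forces x2=T; simplify:
  satisfied 2 clause(s); 1 remain; assigned so far: [1, 2]

Answer: 1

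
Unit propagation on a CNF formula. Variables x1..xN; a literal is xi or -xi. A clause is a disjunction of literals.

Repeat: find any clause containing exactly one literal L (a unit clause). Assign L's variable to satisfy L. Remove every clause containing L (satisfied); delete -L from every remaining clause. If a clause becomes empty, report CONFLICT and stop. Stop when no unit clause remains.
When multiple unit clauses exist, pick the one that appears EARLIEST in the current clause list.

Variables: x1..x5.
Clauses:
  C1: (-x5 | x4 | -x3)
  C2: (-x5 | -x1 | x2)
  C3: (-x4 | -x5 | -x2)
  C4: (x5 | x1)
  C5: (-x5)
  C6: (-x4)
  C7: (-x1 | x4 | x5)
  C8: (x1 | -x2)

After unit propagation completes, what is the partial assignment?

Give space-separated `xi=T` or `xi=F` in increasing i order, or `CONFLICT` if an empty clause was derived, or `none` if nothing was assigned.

unit clause [-5] forces x5=F; simplify:
  drop 5 from [5, 1] -> [1]
  drop 5 from [-1, 4, 5] -> [-1, 4]
  satisfied 4 clause(s); 4 remain; assigned so far: [5]
unit clause [1] forces x1=T; simplify:
  drop -1 from [-1, 4] -> [4]
  satisfied 2 clause(s); 2 remain; assigned so far: [1, 5]
unit clause [-4] forces x4=F; simplify:
  drop 4 from [4] -> [] (empty!)
  satisfied 1 clause(s); 1 remain; assigned so far: [1, 4, 5]
CONFLICT (empty clause)

Answer: CONFLICT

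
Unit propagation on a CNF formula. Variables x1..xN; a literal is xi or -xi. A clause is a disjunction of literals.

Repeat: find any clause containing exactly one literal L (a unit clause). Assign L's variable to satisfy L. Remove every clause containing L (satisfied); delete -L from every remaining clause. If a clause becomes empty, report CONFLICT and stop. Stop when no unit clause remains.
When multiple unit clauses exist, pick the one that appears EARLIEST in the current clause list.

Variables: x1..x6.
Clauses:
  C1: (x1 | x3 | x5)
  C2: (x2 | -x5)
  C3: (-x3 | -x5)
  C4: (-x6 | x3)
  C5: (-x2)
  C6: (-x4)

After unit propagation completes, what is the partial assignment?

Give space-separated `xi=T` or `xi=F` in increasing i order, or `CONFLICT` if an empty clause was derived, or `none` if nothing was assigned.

Answer: x2=F x4=F x5=F

Derivation:
unit clause [-2] forces x2=F; simplify:
  drop 2 from [2, -5] -> [-5]
  satisfied 1 clause(s); 5 remain; assigned so far: [2]
unit clause [-5] forces x5=F; simplify:
  drop 5 from [1, 3, 5] -> [1, 3]
  satisfied 2 clause(s); 3 remain; assigned so far: [2, 5]
unit clause [-4] forces x4=F; simplify:
  satisfied 1 clause(s); 2 remain; assigned so far: [2, 4, 5]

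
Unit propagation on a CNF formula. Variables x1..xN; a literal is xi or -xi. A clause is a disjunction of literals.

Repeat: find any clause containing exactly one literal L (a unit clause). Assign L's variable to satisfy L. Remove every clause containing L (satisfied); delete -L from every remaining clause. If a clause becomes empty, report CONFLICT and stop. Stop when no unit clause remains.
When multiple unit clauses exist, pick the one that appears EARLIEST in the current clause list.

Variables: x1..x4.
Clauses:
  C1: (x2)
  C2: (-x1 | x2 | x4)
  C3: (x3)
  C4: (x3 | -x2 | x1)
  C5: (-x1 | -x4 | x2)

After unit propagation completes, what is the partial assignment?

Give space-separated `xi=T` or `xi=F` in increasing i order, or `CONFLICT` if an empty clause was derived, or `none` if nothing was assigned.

Answer: x2=T x3=T

Derivation:
unit clause [2] forces x2=T; simplify:
  drop -2 from [3, -2, 1] -> [3, 1]
  satisfied 3 clause(s); 2 remain; assigned so far: [2]
unit clause [3] forces x3=T; simplify:
  satisfied 2 clause(s); 0 remain; assigned so far: [2, 3]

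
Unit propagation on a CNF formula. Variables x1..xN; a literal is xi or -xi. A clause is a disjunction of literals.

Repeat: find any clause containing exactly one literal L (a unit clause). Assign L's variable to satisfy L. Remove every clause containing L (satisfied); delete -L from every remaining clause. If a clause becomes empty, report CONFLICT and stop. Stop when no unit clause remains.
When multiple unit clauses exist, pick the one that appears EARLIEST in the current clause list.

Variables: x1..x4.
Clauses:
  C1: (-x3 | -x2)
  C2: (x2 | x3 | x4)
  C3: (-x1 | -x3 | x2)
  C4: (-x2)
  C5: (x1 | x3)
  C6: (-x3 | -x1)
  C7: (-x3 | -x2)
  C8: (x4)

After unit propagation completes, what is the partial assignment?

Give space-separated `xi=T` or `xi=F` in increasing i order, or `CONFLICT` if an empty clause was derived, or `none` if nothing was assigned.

Answer: x2=F x4=T

Derivation:
unit clause [-2] forces x2=F; simplify:
  drop 2 from [2, 3, 4] -> [3, 4]
  drop 2 from [-1, -3, 2] -> [-1, -3]
  satisfied 3 clause(s); 5 remain; assigned so far: [2]
unit clause [4] forces x4=T; simplify:
  satisfied 2 clause(s); 3 remain; assigned so far: [2, 4]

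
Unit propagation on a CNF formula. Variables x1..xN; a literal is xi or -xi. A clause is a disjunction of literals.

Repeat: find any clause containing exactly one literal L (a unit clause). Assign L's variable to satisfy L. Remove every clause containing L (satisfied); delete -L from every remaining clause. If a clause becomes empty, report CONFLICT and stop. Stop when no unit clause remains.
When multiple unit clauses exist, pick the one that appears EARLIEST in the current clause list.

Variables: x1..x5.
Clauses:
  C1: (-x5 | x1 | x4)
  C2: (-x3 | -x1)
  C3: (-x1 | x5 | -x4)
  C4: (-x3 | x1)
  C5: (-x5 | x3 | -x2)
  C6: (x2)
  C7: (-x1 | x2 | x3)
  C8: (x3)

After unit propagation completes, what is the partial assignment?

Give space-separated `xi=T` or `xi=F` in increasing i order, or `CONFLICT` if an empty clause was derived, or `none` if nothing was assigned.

unit clause [2] forces x2=T; simplify:
  drop -2 from [-5, 3, -2] -> [-5, 3]
  satisfied 2 clause(s); 6 remain; assigned so far: [2]
unit clause [3] forces x3=T; simplify:
  drop -3 from [-3, -1] -> [-1]
  drop -3 from [-3, 1] -> [1]
  satisfied 2 clause(s); 4 remain; assigned so far: [2, 3]
unit clause [-1] forces x1=F; simplify:
  drop 1 from [-5, 1, 4] -> [-5, 4]
  drop 1 from [1] -> [] (empty!)
  satisfied 2 clause(s); 2 remain; assigned so far: [1, 2, 3]
CONFLICT (empty clause)

Answer: CONFLICT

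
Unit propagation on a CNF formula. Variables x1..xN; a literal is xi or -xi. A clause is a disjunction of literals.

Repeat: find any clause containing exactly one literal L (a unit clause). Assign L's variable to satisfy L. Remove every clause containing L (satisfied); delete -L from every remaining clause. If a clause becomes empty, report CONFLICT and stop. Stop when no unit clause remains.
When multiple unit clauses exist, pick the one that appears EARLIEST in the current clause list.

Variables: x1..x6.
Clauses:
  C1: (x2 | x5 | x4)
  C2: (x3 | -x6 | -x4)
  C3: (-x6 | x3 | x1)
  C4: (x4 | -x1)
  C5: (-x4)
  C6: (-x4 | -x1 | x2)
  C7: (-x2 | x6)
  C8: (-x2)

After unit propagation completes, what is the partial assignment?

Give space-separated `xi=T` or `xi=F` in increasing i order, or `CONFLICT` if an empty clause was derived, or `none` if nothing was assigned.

Answer: x1=F x2=F x4=F x5=T

Derivation:
unit clause [-4] forces x4=F; simplify:
  drop 4 from [2, 5, 4] -> [2, 5]
  drop 4 from [4, -1] -> [-1]
  satisfied 3 clause(s); 5 remain; assigned so far: [4]
unit clause [-1] forces x1=F; simplify:
  drop 1 from [-6, 3, 1] -> [-6, 3]
  satisfied 1 clause(s); 4 remain; assigned so far: [1, 4]
unit clause [-2] forces x2=F; simplify:
  drop 2 from [2, 5] -> [5]
  satisfied 2 clause(s); 2 remain; assigned so far: [1, 2, 4]
unit clause [5] forces x5=T; simplify:
  satisfied 1 clause(s); 1 remain; assigned so far: [1, 2, 4, 5]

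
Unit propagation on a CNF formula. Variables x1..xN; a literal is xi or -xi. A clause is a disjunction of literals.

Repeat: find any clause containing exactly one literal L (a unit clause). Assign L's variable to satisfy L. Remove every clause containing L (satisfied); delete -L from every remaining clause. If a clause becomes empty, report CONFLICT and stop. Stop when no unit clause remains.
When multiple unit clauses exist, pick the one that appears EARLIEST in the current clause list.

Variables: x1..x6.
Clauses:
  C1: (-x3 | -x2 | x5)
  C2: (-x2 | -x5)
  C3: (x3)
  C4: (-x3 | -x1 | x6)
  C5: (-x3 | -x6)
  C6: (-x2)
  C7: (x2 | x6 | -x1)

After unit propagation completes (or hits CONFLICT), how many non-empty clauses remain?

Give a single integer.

Answer: 0

Derivation:
unit clause [3] forces x3=T; simplify:
  drop -3 from [-3, -2, 5] -> [-2, 5]
  drop -3 from [-3, -1, 6] -> [-1, 6]
  drop -3 from [-3, -6] -> [-6]
  satisfied 1 clause(s); 6 remain; assigned so far: [3]
unit clause [-6] forces x6=F; simplify:
  drop 6 from [-1, 6] -> [-1]
  drop 6 from [2, 6, -1] -> [2, -1]
  satisfied 1 clause(s); 5 remain; assigned so far: [3, 6]
unit clause [-1] forces x1=F; simplify:
  satisfied 2 clause(s); 3 remain; assigned so far: [1, 3, 6]
unit clause [-2] forces x2=F; simplify:
  satisfied 3 clause(s); 0 remain; assigned so far: [1, 2, 3, 6]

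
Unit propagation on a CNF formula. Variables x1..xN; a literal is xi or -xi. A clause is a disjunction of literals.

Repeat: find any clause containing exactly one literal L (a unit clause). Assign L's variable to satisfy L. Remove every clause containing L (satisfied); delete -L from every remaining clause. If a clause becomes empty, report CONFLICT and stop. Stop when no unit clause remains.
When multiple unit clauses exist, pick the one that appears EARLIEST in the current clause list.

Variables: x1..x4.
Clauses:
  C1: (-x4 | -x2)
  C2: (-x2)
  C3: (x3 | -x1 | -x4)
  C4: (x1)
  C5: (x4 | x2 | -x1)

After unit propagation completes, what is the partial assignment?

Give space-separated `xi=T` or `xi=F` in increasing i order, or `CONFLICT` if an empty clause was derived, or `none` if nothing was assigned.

unit clause [-2] forces x2=F; simplify:
  drop 2 from [4, 2, -1] -> [4, -1]
  satisfied 2 clause(s); 3 remain; assigned so far: [2]
unit clause [1] forces x1=T; simplify:
  drop -1 from [3, -1, -4] -> [3, -4]
  drop -1 from [4, -1] -> [4]
  satisfied 1 clause(s); 2 remain; assigned so far: [1, 2]
unit clause [4] forces x4=T; simplify:
  drop -4 from [3, -4] -> [3]
  satisfied 1 clause(s); 1 remain; assigned so far: [1, 2, 4]
unit clause [3] forces x3=T; simplify:
  satisfied 1 clause(s); 0 remain; assigned so far: [1, 2, 3, 4]

Answer: x1=T x2=F x3=T x4=T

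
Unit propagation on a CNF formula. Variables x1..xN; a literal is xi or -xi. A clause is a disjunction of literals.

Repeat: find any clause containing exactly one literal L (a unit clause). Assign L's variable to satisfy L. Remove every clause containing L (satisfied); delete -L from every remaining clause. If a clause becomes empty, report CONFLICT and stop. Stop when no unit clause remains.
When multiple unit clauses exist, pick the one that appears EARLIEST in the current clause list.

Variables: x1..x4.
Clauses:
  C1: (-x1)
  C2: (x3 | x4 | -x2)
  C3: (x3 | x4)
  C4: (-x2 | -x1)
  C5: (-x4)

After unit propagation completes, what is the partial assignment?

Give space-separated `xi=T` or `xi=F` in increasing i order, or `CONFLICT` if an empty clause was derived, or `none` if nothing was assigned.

Answer: x1=F x3=T x4=F

Derivation:
unit clause [-1] forces x1=F; simplify:
  satisfied 2 clause(s); 3 remain; assigned so far: [1]
unit clause [-4] forces x4=F; simplify:
  drop 4 from [3, 4, -2] -> [3, -2]
  drop 4 from [3, 4] -> [3]
  satisfied 1 clause(s); 2 remain; assigned so far: [1, 4]
unit clause [3] forces x3=T; simplify:
  satisfied 2 clause(s); 0 remain; assigned so far: [1, 3, 4]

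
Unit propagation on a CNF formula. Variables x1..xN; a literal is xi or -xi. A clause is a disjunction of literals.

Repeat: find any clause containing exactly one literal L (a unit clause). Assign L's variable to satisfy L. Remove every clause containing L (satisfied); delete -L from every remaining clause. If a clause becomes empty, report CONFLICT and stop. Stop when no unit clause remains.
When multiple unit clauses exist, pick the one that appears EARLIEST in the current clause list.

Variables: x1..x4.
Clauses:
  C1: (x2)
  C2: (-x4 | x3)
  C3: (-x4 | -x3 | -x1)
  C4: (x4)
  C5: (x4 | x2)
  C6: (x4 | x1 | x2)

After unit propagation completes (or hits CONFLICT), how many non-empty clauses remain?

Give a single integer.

Answer: 0

Derivation:
unit clause [2] forces x2=T; simplify:
  satisfied 3 clause(s); 3 remain; assigned so far: [2]
unit clause [4] forces x4=T; simplify:
  drop -4 from [-4, 3] -> [3]
  drop -4 from [-4, -3, -1] -> [-3, -1]
  satisfied 1 clause(s); 2 remain; assigned so far: [2, 4]
unit clause [3] forces x3=T; simplify:
  drop -3 from [-3, -1] -> [-1]
  satisfied 1 clause(s); 1 remain; assigned so far: [2, 3, 4]
unit clause [-1] forces x1=F; simplify:
  satisfied 1 clause(s); 0 remain; assigned so far: [1, 2, 3, 4]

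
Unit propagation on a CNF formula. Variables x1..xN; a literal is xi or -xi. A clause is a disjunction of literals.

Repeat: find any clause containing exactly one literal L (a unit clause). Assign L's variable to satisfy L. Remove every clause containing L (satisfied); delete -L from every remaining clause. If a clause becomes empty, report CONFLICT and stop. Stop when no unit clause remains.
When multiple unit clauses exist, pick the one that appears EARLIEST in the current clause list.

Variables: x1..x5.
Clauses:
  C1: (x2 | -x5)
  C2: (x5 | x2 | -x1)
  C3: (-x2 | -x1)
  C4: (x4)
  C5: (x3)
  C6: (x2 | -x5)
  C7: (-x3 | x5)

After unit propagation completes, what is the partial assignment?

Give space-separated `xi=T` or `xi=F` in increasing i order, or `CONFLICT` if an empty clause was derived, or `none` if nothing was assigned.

Answer: x1=F x2=T x3=T x4=T x5=T

Derivation:
unit clause [4] forces x4=T; simplify:
  satisfied 1 clause(s); 6 remain; assigned so far: [4]
unit clause [3] forces x3=T; simplify:
  drop -3 from [-3, 5] -> [5]
  satisfied 1 clause(s); 5 remain; assigned so far: [3, 4]
unit clause [5] forces x5=T; simplify:
  drop -5 from [2, -5] -> [2]
  drop -5 from [2, -5] -> [2]
  satisfied 2 clause(s); 3 remain; assigned so far: [3, 4, 5]
unit clause [2] forces x2=T; simplify:
  drop -2 from [-2, -1] -> [-1]
  satisfied 2 clause(s); 1 remain; assigned so far: [2, 3, 4, 5]
unit clause [-1] forces x1=F; simplify:
  satisfied 1 clause(s); 0 remain; assigned so far: [1, 2, 3, 4, 5]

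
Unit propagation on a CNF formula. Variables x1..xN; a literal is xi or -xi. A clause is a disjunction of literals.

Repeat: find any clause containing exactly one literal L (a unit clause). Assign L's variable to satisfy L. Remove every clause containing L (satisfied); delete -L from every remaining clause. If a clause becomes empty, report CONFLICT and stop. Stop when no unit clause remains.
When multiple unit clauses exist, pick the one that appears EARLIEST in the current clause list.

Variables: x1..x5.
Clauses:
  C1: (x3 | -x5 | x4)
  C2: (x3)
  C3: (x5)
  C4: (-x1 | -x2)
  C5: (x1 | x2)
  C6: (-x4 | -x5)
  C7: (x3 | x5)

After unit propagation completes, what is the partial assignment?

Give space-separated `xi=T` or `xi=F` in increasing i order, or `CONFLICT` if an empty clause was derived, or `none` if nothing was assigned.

Answer: x3=T x4=F x5=T

Derivation:
unit clause [3] forces x3=T; simplify:
  satisfied 3 clause(s); 4 remain; assigned so far: [3]
unit clause [5] forces x5=T; simplify:
  drop -5 from [-4, -5] -> [-4]
  satisfied 1 clause(s); 3 remain; assigned so far: [3, 5]
unit clause [-4] forces x4=F; simplify:
  satisfied 1 clause(s); 2 remain; assigned so far: [3, 4, 5]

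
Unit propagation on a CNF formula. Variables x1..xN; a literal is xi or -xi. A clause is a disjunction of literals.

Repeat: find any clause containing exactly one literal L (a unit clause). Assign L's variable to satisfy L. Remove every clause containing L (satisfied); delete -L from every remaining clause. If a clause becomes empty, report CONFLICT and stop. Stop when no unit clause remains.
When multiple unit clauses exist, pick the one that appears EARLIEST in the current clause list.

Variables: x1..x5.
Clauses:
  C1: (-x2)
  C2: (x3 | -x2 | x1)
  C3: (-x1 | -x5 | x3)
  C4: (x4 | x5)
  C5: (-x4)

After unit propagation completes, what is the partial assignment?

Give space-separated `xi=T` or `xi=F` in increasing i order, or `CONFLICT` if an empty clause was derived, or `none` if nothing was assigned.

Answer: x2=F x4=F x5=T

Derivation:
unit clause [-2] forces x2=F; simplify:
  satisfied 2 clause(s); 3 remain; assigned so far: [2]
unit clause [-4] forces x4=F; simplify:
  drop 4 from [4, 5] -> [5]
  satisfied 1 clause(s); 2 remain; assigned so far: [2, 4]
unit clause [5] forces x5=T; simplify:
  drop -5 from [-1, -5, 3] -> [-1, 3]
  satisfied 1 clause(s); 1 remain; assigned so far: [2, 4, 5]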